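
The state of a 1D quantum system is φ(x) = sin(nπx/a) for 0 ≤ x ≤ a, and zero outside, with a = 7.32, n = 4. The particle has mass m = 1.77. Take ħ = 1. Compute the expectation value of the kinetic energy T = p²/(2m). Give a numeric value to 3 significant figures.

T = −(ħ²/2m) d²/dx², so ⟨T⟩ = −(ħ²/2m) ∫ φ*·φ'' dx / ∫|φ|² dx; with m = 1.77.
d/dx sin(nπx/a) = (nπ/a)·cos(nπx/a) and d²/dx² sin(nπx/a) = −(nπ/a)²·sin(nπx/a); on 0 ≤ x ≤ a, ∫sin²(nπx/a) dx = a/2 and ∫sin(nπx/a)·cos(nπx/a) dx = 0.
State is unnormalized: ∫|φ|² dx = 3.6600, and ∫φ*·(−ħ²/2m · φ'') dx = 3.0470, so ⟨T⟩ = 3.0470 / 3.6600.
⟨T⟩ = 0.83252.

0.833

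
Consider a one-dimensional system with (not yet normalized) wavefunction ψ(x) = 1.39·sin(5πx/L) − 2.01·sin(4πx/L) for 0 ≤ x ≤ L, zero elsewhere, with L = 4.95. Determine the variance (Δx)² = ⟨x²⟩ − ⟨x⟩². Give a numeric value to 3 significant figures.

Compute ⟨x⟩ and ⟨x²⟩ separately, then (Δx)² = ⟨x²⟩ − ⟨x⟩².
On 0 ≤ x ≤ L (j ≠ l): ∫sin²(jπx/L) dx = L/2, ∫sin(jπx/L)·sin(lπx/L) dx = 0; diagonal moments ∫x·sin²(jπx/L) dx = L²/4, ∫x²·sin²(jπx/L) dx = L³·(1/6 − 1/(4j²π²)); cross terms ∫x·sin(jπx/L)·sin(lπx/L) dx = 0 for j + l even and −4jlL²/(π²(j² − l²)²) for j + l odd, ∫x²·sin(jπx/L)·sin(lπx/L) dx = (−1)^(j+l)·4jlL³/(π²(j² − l²)²); higher powers the same way via product-to-sum and parts.
Normalization: ∫|ψ|² dx = 14.781.
⟨x⟩ = 3.4019 and ⟨x²⟩ = 12.687.
(Δx)² = 12.687 − (3.4019)² = 1.1141.

1.11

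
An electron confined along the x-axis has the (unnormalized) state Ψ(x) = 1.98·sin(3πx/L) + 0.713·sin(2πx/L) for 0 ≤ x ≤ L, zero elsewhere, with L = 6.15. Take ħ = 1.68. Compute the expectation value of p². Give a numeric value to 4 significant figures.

p² Ψ = −ħ² d²Ψ/dx²; ⟨p²⟩ = −ħ² ∫ Ψ*·Ψ'' dx / ∫|Ψ|² dx.
d²/dx² sin(jπx/L) = −(jπ/L)²·sin(jπx/L); on 0 ≤ x ≤ L, ∫sin²(jπx/L) dx = L/2 and ∫sin(jπx/L)·sin(lπx/L) dx = 0 for j ≠ l, so only diagonal terms survive in ∫|Ψ|² and ∫Ψ·Ψ″; ∫Ψ·Ψ′ dx = [Ψ²/2] between the walls = 0.
State is unnormalized: ∫|Ψ|² dx = 13.618, and ∫Ψ*·(−ħ² Ψ'') dx = 84.512, so ⟨p²⟩ = 84.512 / 13.618.
⟨p²⟩ = 6.2057.

6.206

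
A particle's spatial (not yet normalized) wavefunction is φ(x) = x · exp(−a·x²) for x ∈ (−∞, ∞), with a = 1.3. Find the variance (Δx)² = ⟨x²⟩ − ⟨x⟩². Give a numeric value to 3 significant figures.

0.577

Compute ⟨x⟩ and ⟨x²⟩ separately, then (Δx)² = ⟨x²⟩ − ⟨x⟩².
Expand each integrand as polynomial × e^(−2ax²) and use ∫x^(2j)·e^(−2ax²) dx = (2j−1)!!/(4a)^j · √(π/(2a)), odd powers → 0; here √(π/(2a)) = 1.0992.
Normalization: ∫|φ|² dx = 0.21139.
⟨x⟩ = 0.0000 and ⟨x²⟩ = 0.57692.
(Δx)² = 0.57692 − (0.0000)² = 0.57692.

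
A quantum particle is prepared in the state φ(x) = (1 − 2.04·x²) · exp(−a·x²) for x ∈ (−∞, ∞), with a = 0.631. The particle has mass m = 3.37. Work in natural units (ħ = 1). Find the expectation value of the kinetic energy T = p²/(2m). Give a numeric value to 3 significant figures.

0.501

T = −(ħ²/2m) d²/dx², so ⟨T⟩ = −(ħ²/2m) ∫ φ*·φ'' dx / ∫|φ|² dx; with m = 3.37.
Expand each integrand as polynomial × e^(−2ax²) and use ∫x^(2j)·e^(−2ax²) dx = (2j−1)!!/(4a)^j · √(π/(2a)), odd powers → 0; here √(π/(2a)) = 1.5778. Differentiate with the product rule, d/dx e^(−ax²) = −2ax·e^(−ax²).
State is unnormalized: ∫|φ|² dx = 2.1194, and ∫φ*·(−ħ²/2m · φ'') dx = 1.0619, so ⟨T⟩ = 1.0619 / 2.1194.
⟨T⟩ = 0.50106.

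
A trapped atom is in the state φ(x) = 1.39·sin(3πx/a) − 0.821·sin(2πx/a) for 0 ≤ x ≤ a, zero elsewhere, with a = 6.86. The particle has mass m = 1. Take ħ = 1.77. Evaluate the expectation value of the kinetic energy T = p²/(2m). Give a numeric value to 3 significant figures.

T = −(ħ²/2m) d²/dx², so ⟨T⟩ = −(ħ²/2m) ∫ φ*·φ'' dx / ∫|φ|² dx; with m = 1.
d²/dx² sin(jπx/a) = −(jπ/a)²·sin(jπx/a); on 0 ≤ x ≤ a, ∫sin²(jπx/a) dx = a/2 and ∫sin(jπx/a)·sin(lπx/a) dx = 0 for j ≠ l, so only diagonal terms survive in ∫|φ|² and ∫φ·φ″; ∫φ·φ′ dx = [φ²/2] between the walls = 0.
State is unnormalized: ∫|φ|² dx = 8.9391, and ∫φ*·(−ħ²/2m · φ'') dx = 22.633, so ⟨T⟩ = 22.633 / 8.9391.
⟨T⟩ = 2.5319.

2.53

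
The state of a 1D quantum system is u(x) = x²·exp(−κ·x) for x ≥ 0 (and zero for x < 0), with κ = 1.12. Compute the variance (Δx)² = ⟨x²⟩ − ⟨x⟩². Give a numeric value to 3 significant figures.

Compute ⟨x⟩ and ⟨x²⟩ separately, then (Δx)² = ⟨x²⟩ − ⟨x⟩².
Every integrand reduces to terms xʲ·e^(−2κx) on [0, ∞); use ∫₀^∞ xʲ·e^(−2κx) dx = j!/(2κ)^(j+1).
Normalization: ∫|u|² dx = 0.42557.
⟨x⟩ = 2.2321 and ⟨x²⟩ = 5.9790.
(Δx)² = 5.9790 − (2.2321)² = 0.99649.

0.996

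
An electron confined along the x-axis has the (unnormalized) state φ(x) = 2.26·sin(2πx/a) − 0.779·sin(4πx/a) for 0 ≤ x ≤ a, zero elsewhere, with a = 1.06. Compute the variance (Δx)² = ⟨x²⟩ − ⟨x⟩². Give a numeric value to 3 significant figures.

Compute ⟨x⟩ and ⟨x²⟩ separately, then (Δx)² = ⟨x²⟩ − ⟨x⟩².
On 0 ≤ x ≤ a (j ≠ l): ∫sin²(jπx/a) dx = a/2, ∫sin(jπx/a)·sin(lπx/a) dx = 0; diagonal moments ∫x·sin²(jπx/a) dx = a²/4, ∫x²·sin²(jπx/a) dx = a³·(1/6 − 1/(4j²π²)); cross terms ∫x·sin(jπx/a)·sin(lπx/a) dx = 0 for j + l even and −4jla²/(π²(j² − l²)²) for j + l odd, ∫x²·sin(jπx/a)·sin(lπx/a) dx = (−1)^(j+l)·4jla³/(π²(j² − l²)²); higher powers the same way via product-to-sum and parts.
Normalization: ∫|φ|² dx = 3.0287.
⟨x⟩ = 0.53000 and ⟨x²⟩ = 0.33026.
(Δx)² = 0.33026 − (0.53000)² = 0.049359.

0.0494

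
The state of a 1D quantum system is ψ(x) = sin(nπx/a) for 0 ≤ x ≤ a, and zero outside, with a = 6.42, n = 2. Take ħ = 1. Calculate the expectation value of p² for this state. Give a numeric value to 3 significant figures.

0.958

p² ψ = −ħ² d²ψ/dx²; ⟨p²⟩ = −ħ² ∫ ψ*·ψ'' dx / ∫|ψ|² dx.
d/dx sin(nπx/a) = (nπ/a)·cos(nπx/a) and d²/dx² sin(nπx/a) = −(nπ/a)²·sin(nπx/a); on 0 ≤ x ≤ a, ∫sin²(nπx/a) dx = a/2 and ∫sin(nπx/a)·cos(nπx/a) dx = 0.
State is unnormalized: ∫|ψ|² dx = 3.2100, and ∫ψ*·(−ħ² ψ'') dx = 3.0746, so ⟨p²⟩ = 3.0746 / 3.2100.
⟨p²⟩ = 0.95783.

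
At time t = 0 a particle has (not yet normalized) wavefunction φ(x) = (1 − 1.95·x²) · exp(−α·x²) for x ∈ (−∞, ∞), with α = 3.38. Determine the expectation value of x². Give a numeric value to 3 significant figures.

0.0427

⟨x²⟩ = ∫ x²·|φ|² dx / ∫|φ|² dx (integrals over the domain).
Expand each integrand as polynomial × e^(−2αx²) and use ∫x^(2j)·e^(−2αx²) dx = (2j−1)!!/(4α)^j · √(π/(2α)), odd powers → 0; here √(π/(2α)) = 0.68171.
State is unnormalized: ∫|φ|² dx = 0.52761, and ∫φ*·x²·φ dx = 0.022521, so ⟨x²⟩ = 0.022521 / 0.52761.
⟨x²⟩ = 0.042686.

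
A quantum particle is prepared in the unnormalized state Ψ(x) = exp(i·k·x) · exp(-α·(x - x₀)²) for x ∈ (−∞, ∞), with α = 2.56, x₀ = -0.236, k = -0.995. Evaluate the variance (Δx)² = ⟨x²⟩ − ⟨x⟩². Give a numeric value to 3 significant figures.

Compute ⟨x⟩ and ⟨x²⟩ separately, then (Δx)² = ⟨x²⟩ − ⟨x⟩².
Gaussian moments (u = x − x₀): ∫u^(2j)·e^(−2αu²) du = (2j−1)!!/(4α)^j · √(π/(2α)), odd powers integrate to 0; here √(π/(2α)) = 0.78332.
Normalization: ∫|Ψ|² dx = 0.78332.
⟨x⟩ = -0.23600 and ⟨x²⟩ = 0.15335.
(Δx)² = 0.15335 − (-0.23600)² = 0.097656.

0.0977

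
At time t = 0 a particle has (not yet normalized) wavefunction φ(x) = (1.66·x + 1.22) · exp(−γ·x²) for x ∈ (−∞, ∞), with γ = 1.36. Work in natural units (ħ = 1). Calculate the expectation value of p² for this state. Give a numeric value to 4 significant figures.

2.051

p² φ = −ħ² d²φ/dx²; ⟨p²⟩ = −ħ² ∫ φ*·φ'' dx / ∫|φ|² dx.
Expand each integrand as polynomial × e^(−2γx²) and use ∫x^(2j)·e^(−2γx²) dx = (2j−1)!!/(4γ)^j · √(π/(2γ)), odd powers → 0; here √(π/(2γ)) = 1.0747. Differentiate with the product rule, d/dx e^(−γx²) = −2γx·e^(−γx²).
State is unnormalized: ∫|φ|² dx = 2.1440, and ∫φ*·(−ħ² φ'') dx = 4.3965, so ⟨p²⟩ = 4.3965 / 2.1440.
⟨p²⟩ = 2.0506.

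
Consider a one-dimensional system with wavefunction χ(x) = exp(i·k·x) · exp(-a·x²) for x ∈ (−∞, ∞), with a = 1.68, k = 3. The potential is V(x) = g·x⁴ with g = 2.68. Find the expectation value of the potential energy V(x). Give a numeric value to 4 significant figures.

0.1780

⟨V⟩ = ∫ V(x)·|χ|² dx / ∫|χ|² dx.
Gaussian moments: ∫x^(2j)·e^(−2ax²) dx = (2j−1)!!/(4a)^j · √(π/(2a)), odd powers integrate to 0; here √(π/(2a)) = 0.96695.
State is unnormalized: ∫|χ|² dx = 0.96695, and ∫χ*·V(x)·χ dx = 0.17216, so ⟨V⟩ = 0.17216 / 0.96695.
⟨V⟩ = 0.17804.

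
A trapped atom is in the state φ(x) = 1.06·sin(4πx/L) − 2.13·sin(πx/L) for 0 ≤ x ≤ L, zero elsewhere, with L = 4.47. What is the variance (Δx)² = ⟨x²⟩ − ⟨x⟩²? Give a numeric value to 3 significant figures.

0.839

Compute ⟨x⟩ and ⟨x²⟩ separately, then (Δx)² = ⟨x²⟩ − ⟨x⟩².
On 0 ≤ x ≤ L (j ≠ l): ∫sin²(jπx/L) dx = L/2, ∫sin(jπx/L)·sin(lπx/L) dx = 0; diagonal moments ∫x·sin²(jπx/L) dx = L²/4, ∫x²·sin²(jπx/L) dx = L³·(1/6 − 1/(4j²π²)); cross terms ∫x·sin(jπx/L)·sin(lπx/L) dx = 0 for j + l even and −4jlL²/(π²(j² − l²)²) for j + l odd, ∫x²·sin(jπx/L)·sin(lπx/L) dx = (−1)^(j+l)·4jlL³/(π²(j² − l²)²); higher powers the same way via product-to-sum and parts.
Normalization: ∫|φ|² dx = 12.651.
⟨x⟩ = 2.2864 and ⟨x²⟩ = 6.0661.
(Δx)² = 6.0661 − (2.2864)² = 0.83856.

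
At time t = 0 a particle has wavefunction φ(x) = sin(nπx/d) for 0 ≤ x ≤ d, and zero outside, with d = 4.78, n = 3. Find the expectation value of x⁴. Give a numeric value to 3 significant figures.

⟨x⁴⟩ = ∫ x⁴·|φ|² dx / ∫|φ|² dx (integrals over the domain).
With sin²θ = (1 − cos2θ)/2 on 0 ≤ x ≤ d: ∫sin²(nπx/d) dx = d/2, ∫x·sin²(nπx/d) dx = d²/4, ∫x²·sin²(nπx/d) dx = d³·(1/6 − 1/(4n²π²)); higher powers xᵏ the same way, integrating xᵏ·cos(2nπx/d) by parts.
State is unnormalized: ∫|φ|² dx = 2.3900, and ∫φ*·x⁴·φ dx = 235.73, so ⟨x⁴⟩ = 235.73 / 2.3900.
⟨x⁴⟩ = 98.632.

98.6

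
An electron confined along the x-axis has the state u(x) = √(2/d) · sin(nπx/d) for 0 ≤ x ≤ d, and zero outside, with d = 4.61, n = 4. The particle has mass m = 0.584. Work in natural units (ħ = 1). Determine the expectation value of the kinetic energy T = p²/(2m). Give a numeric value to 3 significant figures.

T = −(ħ²/2m) d²/dx², so ⟨T⟩ = −(ħ²/2m) ∫ u*·u'' dx; with m = 0.584.
d/dx sin(nπx/d) = (nπ/d)·cos(nπx/d) and d²/dx² sin(nπx/d) = −(nπ/d)²·sin(nπx/d); on 0 ≤ x ≤ d, ∫sin²(nπx/d) dx = d/2 and ∫sin(nπx/d)·cos(nπx/d) dx = 0.
⟨T⟩ = 6.3617.

6.36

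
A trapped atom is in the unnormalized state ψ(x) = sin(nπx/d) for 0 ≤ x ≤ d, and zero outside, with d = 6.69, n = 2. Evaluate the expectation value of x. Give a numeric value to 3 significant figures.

3.35

⟨x⟩ = ∫ x·|ψ|² dx / ∫|ψ|² dx (integrals over the domain).
With sin²θ = (1 − cos2θ)/2 on 0 ≤ x ≤ d: ∫sin²(nπx/d) dx = d/2, ∫x·sin²(nπx/d) dx = d²/4, ∫x²·sin²(nπx/d) dx = d³·(1/6 − 1/(4n²π²)); higher powers xᵏ the same way, integrating xᵏ·cos(2nπx/d) by parts.
State is unnormalized: ∫|ψ|² dx = 3.3450, and ∫ψ*·x·ψ dx = 11.189, so ⟨x⟩ = 11.189 / 3.3450.
⟨x⟩ = 3.3450.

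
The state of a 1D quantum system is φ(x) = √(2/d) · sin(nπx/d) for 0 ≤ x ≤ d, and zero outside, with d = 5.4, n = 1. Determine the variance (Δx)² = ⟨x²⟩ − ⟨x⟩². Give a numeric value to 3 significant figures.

Compute ⟨x⟩ and ⟨x²⟩ separately, then (Δx)² = ⟨x²⟩ − ⟨x⟩².
With sin²θ = (1 − cos2θ)/2 on 0 ≤ x ≤ d: ∫sin²(nπx/d) dx = d/2, ∫x·sin²(nπx/d) dx = d²/4, ∫x²·sin²(nπx/d) dx = d³·(1/6 − 1/(4n²π²)); higher powers xᵏ the same way, integrating xᵏ·cos(2nπx/d) by parts.
⟨x⟩ = 2.7000 and ⟨x²⟩ = 8.2427.
(Δx)² = 8.2427 − (2.7000)² = 0.95274.

0.953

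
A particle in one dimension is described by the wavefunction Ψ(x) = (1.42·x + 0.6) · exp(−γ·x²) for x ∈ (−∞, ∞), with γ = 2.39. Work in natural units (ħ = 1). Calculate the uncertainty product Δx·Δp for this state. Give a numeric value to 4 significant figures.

Δx = √(⟨x²⟩−⟨x⟩²), Δp = √(⟨p²⟩−⟨p⟩²).
Expand each integrand as polynomial × e^(−2γx²) and use ∫x^(2j)·e^(−2γx²) dx = (2j−1)!!/(4γ)^j · √(π/(2γ)), odd powers → 0; here √(π/(2γ)) = 0.81070. Differentiate with the product rule, d/dx e^(−γx²) = −2γx·e^(−γx²).
Normalization: ∫|Ψ|² dx = 0.46285.
⟨x⟩ = 0.31220, ⟨x²⟩ = 0.18189 ⇒ Δx = 0.29055.
⟨p⟩ = 0.0000, ⟨p²⟩ = 4.1559 ⇒ Δp = 2.0386.
Δx·Δp = 0.59232.

0.5923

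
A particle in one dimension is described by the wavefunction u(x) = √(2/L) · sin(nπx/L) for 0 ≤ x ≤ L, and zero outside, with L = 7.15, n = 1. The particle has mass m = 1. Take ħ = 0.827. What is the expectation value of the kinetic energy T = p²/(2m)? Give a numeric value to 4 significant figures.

0.06602

T = −(ħ²/2m) d²/dx², so ⟨T⟩ = −(ħ²/2m) ∫ u*·u'' dx; with m = 1.
d/dx sin(nπx/L) = (nπ/L)·cos(nπx/L) and d²/dx² sin(nπx/L) = −(nπ/L)²·sin(nπx/L); on 0 ≤ x ≤ L, ∫sin²(nπx/L) dx = L/2 and ∫sin(nπx/L)·cos(nπx/L) dx = 0.
⟨T⟩ = 0.066019.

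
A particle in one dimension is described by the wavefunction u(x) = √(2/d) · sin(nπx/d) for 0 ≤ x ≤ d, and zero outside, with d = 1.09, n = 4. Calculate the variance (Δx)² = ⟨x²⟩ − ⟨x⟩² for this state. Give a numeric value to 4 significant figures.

0.09525

Compute ⟨x⟩ and ⟨x²⟩ separately, then (Δx)² = ⟨x²⟩ − ⟨x⟩².
With sin²θ = (1 − cos2θ)/2 on 0 ≤ x ≤ d: ∫sin²(nπx/d) dx = d/2, ∫x·sin²(nπx/d) dx = d²/4, ∫x²·sin²(nπx/d) dx = d³·(1/6 − 1/(4n²π²)); higher powers xᵏ the same way, integrating xᵏ·cos(2nπx/d) by parts.
⟨x⟩ = 0.54500 and ⟨x²⟩ = 0.39227.
(Δx)² = 0.39227 − (0.54500)² = 0.095246.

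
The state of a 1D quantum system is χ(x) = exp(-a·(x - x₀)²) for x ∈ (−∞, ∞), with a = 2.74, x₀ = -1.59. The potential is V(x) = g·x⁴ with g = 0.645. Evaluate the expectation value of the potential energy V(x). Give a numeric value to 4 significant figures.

⟨V⟩ = ∫ V(x)·|χ|² dx / ∫|χ|² dx.
Gaussian moments (u = x − x₀): ∫u^(2j)·e^(−2au²) du = (2j−1)!!/(4a)^j · √(π/(2a)), odd powers integrate to 0; here √(π/(2a)) = 0.75715.
State is unnormalized: ∫|χ|² dx = 0.75715, and ∫χ*·V(x)·χ dx = 3.8094, so ⟨V⟩ = 3.8094 / 0.75715.
⟨V⟩ = 5.0312.

5.031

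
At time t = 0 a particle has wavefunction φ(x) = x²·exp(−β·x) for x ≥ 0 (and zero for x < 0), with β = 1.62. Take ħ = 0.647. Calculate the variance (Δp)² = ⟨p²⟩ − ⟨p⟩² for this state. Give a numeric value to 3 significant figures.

Compute ⟨p⟩ and ⟨p²⟩ separately; (Δp)² = ⟨p²⟩ − ⟨p⟩².
Differentiate x²·exp(−β·x) with the product rule; every integrand then reduces to terms xʲ·e^(−2βx) on [0, ∞), with ∫₀^∞ xʲ·e^(−2βx) dx = j!/(2β)^(j+1).
Normalization: ∫|φ|² dx = 0.067218.
⟨p⟩ = 0.0000 and ⟨p²⟩ = 0.36620.
(Δp)² = 0.36620 − (0.0000)² = 0.36620.

0.366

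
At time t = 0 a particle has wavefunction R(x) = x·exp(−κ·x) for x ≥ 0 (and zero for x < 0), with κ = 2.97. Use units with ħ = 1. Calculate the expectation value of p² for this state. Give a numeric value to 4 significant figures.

p² R = −ħ² d²R/dx²; ⟨p²⟩ = −ħ² ∫ R*·R'' dx / ∫|R|² dx.
Differentiate x·exp(−κ·x) with the product rule; every integrand then reduces to terms xʲ·e^(−2κx) on [0, ∞), with ∫₀^∞ xʲ·e^(−2κx) dx = j!/(2κ)^(j+1).
State is unnormalized: ∫|R|² dx = 0.0095427, and ∫R*·(−ħ² R'') dx = 0.084175, so ⟨p²⟩ = 0.084175 / 0.0095427.
⟨p²⟩ = 8.8209.

8.821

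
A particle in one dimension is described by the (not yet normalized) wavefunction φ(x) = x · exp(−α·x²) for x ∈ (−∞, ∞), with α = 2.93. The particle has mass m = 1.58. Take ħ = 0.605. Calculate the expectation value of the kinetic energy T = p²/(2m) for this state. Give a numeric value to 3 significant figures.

T = −(ħ²/2m) d²/dx², so ⟨T⟩ = −(ħ²/2m) ∫ φ*·φ'' dx / ∫|φ|² dx; with m = 1.58.
Expand each integrand as polynomial × e^(−2αx²) and use ∫x^(2j)·e^(−2αx²) dx = (2j−1)!!/(4α)^j · √(π/(2α)), odd powers → 0; here √(π/(2α)) = 0.73219. Differentiate with the product rule, d/dx e^(−αx²) = −2αx·e^(−αx²).
State is unnormalized: ∫|φ|² dx = 0.062474, and ∫φ*·(−ħ²/2m · φ'') dx = 0.063608, so ⟨T⟩ = 0.063608 / 0.062474.
⟨T⟩ = 1.0182.

1.02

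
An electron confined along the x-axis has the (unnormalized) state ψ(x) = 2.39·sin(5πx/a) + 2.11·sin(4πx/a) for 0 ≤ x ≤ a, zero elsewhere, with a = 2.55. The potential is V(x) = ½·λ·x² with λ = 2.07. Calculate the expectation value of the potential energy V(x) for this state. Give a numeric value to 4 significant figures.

0.8898

⟨V⟩ = ∫ V(x)·|ψ|² dx / ∫|ψ|² dx.
On 0 ≤ x ≤ a (j ≠ l): ∫sin²(jπx/a) dx = a/2, ∫sin(jπx/a)·sin(lπx/a) dx = 0; diagonal moments ∫x·sin²(jπx/a) dx = a²/4, ∫x²·sin²(jπx/a) dx = a³·(1/6 − 1/(4j²π²)); cross terms ∫x·sin(jπx/a)·sin(lπx/a) dx = 0 for j + l even and −4jla²/(π²(j² − l²)²) for j + l odd, ∫x²·sin(jπx/a)·sin(lπx/a) dx = (−1)^(j+l)·4jla³/(π²(j² − l²)²); higher powers the same way via product-to-sum and parts.
State is unnormalized: ∫|ψ|² dx = 12.959, and ∫ψ*·V(x)·ψ dx = 11.531, so ⟨V⟩ = 11.531 / 12.959.
⟨V⟩ = 0.88979.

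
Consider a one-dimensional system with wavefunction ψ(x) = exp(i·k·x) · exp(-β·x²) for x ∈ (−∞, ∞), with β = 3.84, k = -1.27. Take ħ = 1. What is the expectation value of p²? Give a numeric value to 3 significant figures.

5.45

p² ψ = −ħ² d²ψ/dx²; ⟨p²⟩ = −ħ² ∫ ψ*·ψ'' dx / ∫|ψ|² dx.
Gaussian moments: ∫x^(2j)·e^(−2βx²) dx = (2j−1)!!/(4β)^j · √(π/(2β)), odd powers integrate to 0; here √(π/(2β)) = 0.63958. Derivatives: ψ′ = (ik − 2βx)·ψ, ψ″ = ((ik − 2βx)² − 2β)·ψ; the odd-in-x pieces drop out.
State is unnormalized: ∫|ψ|² dx = 0.63958, and ∫ψ*·(−ħ² ψ'') dx = 3.4876, so ⟨p²⟩ = 3.4876 / 0.63958.
⟨p²⟩ = 5.4529.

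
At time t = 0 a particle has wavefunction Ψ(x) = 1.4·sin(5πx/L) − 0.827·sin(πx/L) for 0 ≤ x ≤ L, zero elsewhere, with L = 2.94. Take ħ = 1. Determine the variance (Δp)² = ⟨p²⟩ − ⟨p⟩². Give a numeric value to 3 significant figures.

21.5

Compute ⟨p⟩ and ⟨p²⟩ separately; (Δp)² = ⟨p²⟩ − ⟨p⟩².
d²/dx² sin(jπx/L) = −(jπ/L)²·sin(jπx/L); on 0 ≤ x ≤ L, ∫sin²(jπx/L) dx = L/2 and ∫sin(jπx/L)·sin(lπx/L) dx = 0 for j ≠ l, so only diagonal terms survive in ∫|Ψ|² and ∫Ψ·Ψ″; ∫Ψ·Ψ′ dx = [Ψ²/2] between the walls = 0.
Normalization: ∫|Ψ|² dx = 3.8866.
⟨p⟩ = 0.0000 and ⟨p²⟩ = 21.457.
(Δp)² = 21.457 − (0.0000)² = 21.457.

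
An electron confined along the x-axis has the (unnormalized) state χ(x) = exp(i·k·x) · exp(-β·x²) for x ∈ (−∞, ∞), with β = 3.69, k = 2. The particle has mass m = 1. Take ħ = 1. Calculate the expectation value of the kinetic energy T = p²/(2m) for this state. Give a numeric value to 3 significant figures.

T = −(ħ²/2m) d²/dx², so ⟨T⟩ = −(ħ²/2m) ∫ χ*·χ'' dx / ∫|χ|² dx; with m = 1.
Gaussian moments: ∫x^(2j)·e^(−2βx²) dx = (2j−1)!!/(4β)^j · √(π/(2β)), odd powers integrate to 0; here √(π/(2β)) = 0.65245. Derivatives: χ′ = (ik − 2βx)·χ, χ″ = ((ik − 2βx)² − 2β)·χ; the odd-in-x pieces drop out.
State is unnormalized: ∫|χ|² dx = 0.65245, and ∫χ*·(−ħ²/2m · χ'') dx = 2.5087, so ⟨T⟩ = 2.5087 / 0.65245.
⟨T⟩ = 3.8450.

3.85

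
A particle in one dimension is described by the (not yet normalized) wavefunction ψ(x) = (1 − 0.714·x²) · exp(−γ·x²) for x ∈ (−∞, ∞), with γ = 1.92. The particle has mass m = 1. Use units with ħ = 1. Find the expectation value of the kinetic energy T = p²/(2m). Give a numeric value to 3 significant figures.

1.42

T = −(ħ²/2m) d²/dx², so ⟨T⟩ = −(ħ²/2m) ∫ ψ*·ψ'' dx / ∫|ψ|² dx; with m = 1.
Expand each integrand as polynomial × e^(−2γx²) and use ∫x^(2j)·e^(−2γx²) dx = (2j−1)!!/(4γ)^j · √(π/(2γ)), odd powers → 0; here √(π/(2γ)) = 0.90450. Differentiate with the product rule, d/dx e^(−γx²) = −2γx·e^(−γx²).
State is unnormalized: ∫|ψ|² dx = 0.75977, and ∫ψ*·(−ħ²/2m · ψ'') dx = 1.0823, so ⟨T⟩ = 1.0823 / 0.75977.
⟨T⟩ = 1.4245.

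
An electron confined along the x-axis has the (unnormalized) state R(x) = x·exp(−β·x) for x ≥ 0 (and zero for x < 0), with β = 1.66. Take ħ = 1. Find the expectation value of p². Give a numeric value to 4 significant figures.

p² R = −ħ² d²R/dx²; ⟨p²⟩ = −ħ² ∫ R*·R'' dx / ∫|R|² dx.
Differentiate x·exp(−β·x) with the product rule; every integrand then reduces to terms xʲ·e^(−2βx) on [0, ∞), with ∫₀^∞ xʲ·e^(−2βx) dx = j!/(2β)^(j+1).
State is unnormalized: ∫|R|² dx = 0.054653, and ∫R*·(−ħ² R'') dx = 0.15060, so ⟨p²⟩ = 0.15060 / 0.054653.
⟨p²⟩ = 2.7556.

2.756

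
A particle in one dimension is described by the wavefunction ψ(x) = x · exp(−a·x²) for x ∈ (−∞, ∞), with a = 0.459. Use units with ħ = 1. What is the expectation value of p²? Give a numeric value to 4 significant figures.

1.377

p² ψ = −ħ² d²ψ/dx²; ⟨p²⟩ = −ħ² ∫ ψ*·ψ'' dx / ∫|ψ|² dx.
Expand each integrand as polynomial × e^(−2ax²) and use ∫x^(2j)·e^(−2ax²) dx = (2j−1)!!/(4a)^j · √(π/(2a)), odd powers → 0; here √(π/(2a)) = 1.8499. Differentiate with the product rule, d/dx e^(−ax²) = −2ax·e^(−ax²).
State is unnormalized: ∫|ψ|² dx = 1.0076, and ∫ψ*·(−ħ² ψ'') dx = 1.3874, so ⟨p²⟩ = 1.3874 / 1.0076.
⟨p²⟩ = 1.3770.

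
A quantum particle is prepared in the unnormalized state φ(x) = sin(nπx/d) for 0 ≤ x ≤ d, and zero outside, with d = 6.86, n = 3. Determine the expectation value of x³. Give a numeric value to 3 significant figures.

⟨x³⟩ = ∫ x³·|φ|² dx / ∫|φ|² dx (integrals over the domain).
With sin²θ = (1 − cos2θ)/2 on 0 ≤ x ≤ d: ∫sin²(nπx/d) dx = d/2, ∫x·sin²(nπx/d) dx = d²/4, ∫x²·sin²(nπx/d) dx = d³·(1/6 − 1/(4n²π²)); higher powers xᵏ the same way, integrating xᵏ·cos(2nπx/d) by parts.
State is unnormalized: ∫|φ|² dx = 3.4300, and ∫φ*·x³·φ dx = 267.48, so ⟨x³⟩ = 267.48 / 3.4300.
⟨x³⟩ = 77.981.

78.0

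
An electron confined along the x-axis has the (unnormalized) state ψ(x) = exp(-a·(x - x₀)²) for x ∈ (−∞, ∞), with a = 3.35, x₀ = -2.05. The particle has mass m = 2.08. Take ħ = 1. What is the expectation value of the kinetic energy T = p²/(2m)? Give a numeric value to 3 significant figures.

T = −(ħ²/2m) d²/dx², so ⟨T⟩ = −(ħ²/2m) ∫ ψ*·ψ'' dx / ∫|ψ|² dx; with m = 2.08.
Gaussian moments (u = x − x₀): ∫u^(2j)·e^(−2au²) du = (2j−1)!!/(4a)^j · √(π/(2a)), odd powers integrate to 0; here √(π/(2a)) = 0.68476. Derivatives: d/dx e^(−au²) = −2au·e^(−au²), d²/dx² e^(−au²) = (4a²u² − 2a)·e^(−au²).
State is unnormalized: ∫|ψ|² dx = 0.68476, and ∫ψ*·(−ħ²/2m · ψ'') dx = 0.55143, so ⟨T⟩ = 0.55143 / 0.68476.
⟨T⟩ = 0.80529.

0.805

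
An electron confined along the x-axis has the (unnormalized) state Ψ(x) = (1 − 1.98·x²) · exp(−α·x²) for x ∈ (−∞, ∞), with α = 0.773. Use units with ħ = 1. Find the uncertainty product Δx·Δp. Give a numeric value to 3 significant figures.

Δx = √(⟨x²⟩−⟨x⟩²), Δp = √(⟨p²⟩−⟨p⟩²).
Expand each integrand as polynomial × e^(−2αx²) and use ∫x^(2j)·e^(−2αx²) dx = (2j−1)!!/(4α)^j · √(π/(2α)), odd powers → 0; here √(π/(2α)) = 1.4255. Differentiate with the product rule, d/dx e^(−αx²) = −2αx·e^(−αx²).
Normalization: ∫|Ψ|² dx = 1.3535.
⟨x⟩ = 0.0000, ⟨x²⟩ = 1.1271 ⇒ Δx = 1.0616.
⟨p⟩ = 0.0000, ⟨p²⟩ = 4.1938 ⇒ Δp = 2.0479.
Δx·Δp = 2.1741.

2.17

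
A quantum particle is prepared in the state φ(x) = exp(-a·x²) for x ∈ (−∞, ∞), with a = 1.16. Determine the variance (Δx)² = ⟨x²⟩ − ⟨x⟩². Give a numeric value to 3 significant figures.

0.216

Compute ⟨x⟩ and ⟨x²⟩ separately, then (Δx)² = ⟨x²⟩ − ⟨x⟩².
Gaussian moments: ∫x^(2j)·e^(−2ax²) dx = (2j−1)!!/(4a)^j · √(π/(2a)), odd powers integrate to 0; here √(π/(2a)) = 1.1637.
Normalization: ∫|φ|² dx = 1.1637.
⟨x⟩ = 0.0000 and ⟨x²⟩ = 0.21552.
(Δx)² = 0.21552 − (0.0000)² = 0.21552.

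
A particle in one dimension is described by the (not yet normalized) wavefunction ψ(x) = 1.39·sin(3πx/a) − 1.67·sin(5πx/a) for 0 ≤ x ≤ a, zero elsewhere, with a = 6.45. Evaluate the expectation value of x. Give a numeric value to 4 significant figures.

⟨x⟩ = ∫ x·|ψ|² dx / ∫|ψ|² dx (integrals over the domain).
On 0 ≤ x ≤ a (j ≠ l): ∫sin²(jπx/a) dx = a/2, ∫sin(jπx/a)·sin(lπx/a) dx = 0; diagonal moments ∫x·sin²(jπx/a) dx = a²/4, ∫x²·sin²(jπx/a) dx = a³·(1/6 − 1/(4j²π²)); cross terms ∫x·sin(jπx/a)·sin(lπx/a) dx = 0 for j + l even and −4jla²/(π²(j² − l²)²) for j + l odd, ∫x²·sin(jπx/a)·sin(lπx/a) dx = (−1)^(j+l)·4jla³/(π²(j² − l²)²); higher powers the same way via product-to-sum and parts.
State is unnormalized: ∫|ψ|² dx = 15.225, and ∫ψ*·x·ψ dx = 49.101, so ⟨x⟩ = 49.101 / 15.225.
⟨x⟩ = 3.2250.

3.225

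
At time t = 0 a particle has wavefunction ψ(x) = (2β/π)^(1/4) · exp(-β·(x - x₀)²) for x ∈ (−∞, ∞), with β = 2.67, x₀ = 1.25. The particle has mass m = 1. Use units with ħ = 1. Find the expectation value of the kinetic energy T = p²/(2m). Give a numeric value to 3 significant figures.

T = −(ħ²/2m) d²/dx², so ⟨T⟩ = −(ħ²/2m) ∫ ψ*·ψ'' dx; with m = 1.
Gaussian moments (u = x − x₀): ∫u^(2j)·e^(−2βu²) du = (2j−1)!!/(4β)^j · √(π/(2β)), odd powers integrate to 0; here √(π/(2β)) = 0.76702. Derivatives: d/dx e^(−βu²) = −2βu·e^(−βu²), d²/dx² e^(−βu²) = (4β²u² − 2β)·e^(−βu²).
⟨T⟩ = 1.3350.

1.34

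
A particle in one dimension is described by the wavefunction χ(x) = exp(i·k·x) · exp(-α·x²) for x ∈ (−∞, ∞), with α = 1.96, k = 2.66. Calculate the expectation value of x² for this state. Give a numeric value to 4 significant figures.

⟨x²⟩ = ∫ x²·|χ|² dx / ∫|χ|² dx (integrals over the domain).
Gaussian moments: ∫x^(2j)·e^(−2αx²) dx = (2j−1)!!/(4α)^j · √(π/(2α)), odd powers integrate to 0; here √(π/(2α)) = 0.89522.
State is unnormalized: ∫|χ|² dx = 0.89522, and ∫χ*·x²·χ dx = 0.11419, so ⟨x²⟩ = 0.11419 / 0.89522.
⟨x²⟩ = 0.12755.

0.1276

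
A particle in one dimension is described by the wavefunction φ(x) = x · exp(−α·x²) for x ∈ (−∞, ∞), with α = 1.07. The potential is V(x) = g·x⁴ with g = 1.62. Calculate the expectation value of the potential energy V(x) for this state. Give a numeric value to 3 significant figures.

1.33

⟨V⟩ = ∫ V(x)·|φ|² dx / ∫|φ|² dx.
Expand each integrand as polynomial × e^(−2αx²) and use ∫x^(2j)·e^(−2αx²) dx = (2j−1)!!/(4α)^j · √(π/(2α)), odd powers → 0; here √(π/(2α)) = 1.2116.
State is unnormalized: ∫|φ|² dx = 0.28309, and ∫φ*·V(x)·φ dx = 0.37553, so ⟨V⟩ = 0.37553 / 0.28309.
⟨V⟩ = 1.3265.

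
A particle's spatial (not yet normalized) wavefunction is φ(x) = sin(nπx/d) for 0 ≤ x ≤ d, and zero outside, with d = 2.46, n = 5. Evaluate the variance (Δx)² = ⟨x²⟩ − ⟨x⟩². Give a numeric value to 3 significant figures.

Compute ⟨x⟩ and ⟨x²⟩ separately, then (Δx)² = ⟨x²⟩ − ⟨x⟩².
With sin²θ = (1 − cos2θ)/2 on 0 ≤ x ≤ d: ∫sin²(nπx/d) dx = d/2, ∫x·sin²(nπx/d) dx = d²/4, ∫x²·sin²(nπx/d) dx = d³·(1/6 − 1/(4n²π²)); higher powers xᵏ the same way, integrating xᵏ·cos(2nπx/d) by parts.
Normalization: ∫|φ|² dx = 1.2300.
⟨x⟩ = 1.2300 and ⟨x²⟩ = 2.0049.
(Δx)² = 2.0049 − (1.2300)² = 0.49204.

0.492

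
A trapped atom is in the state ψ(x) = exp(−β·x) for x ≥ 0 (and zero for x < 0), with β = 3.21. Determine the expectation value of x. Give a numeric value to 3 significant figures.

⟨x⟩ = ∫ x·|ψ|² dx / ∫|ψ|² dx (integrals over the domain).
Every integrand reduces to terms xʲ·e^(−2βx) on [0, ∞); use ∫₀^∞ xʲ·e^(−2βx) dx = j!/(2β)^(j+1).
State is unnormalized: ∫|ψ|² dx = 0.15576, and ∫ψ*·x·ψ dx = 0.024262, so ⟨x⟩ = 0.024262 / 0.15576.
⟨x⟩ = 0.15576.

0.156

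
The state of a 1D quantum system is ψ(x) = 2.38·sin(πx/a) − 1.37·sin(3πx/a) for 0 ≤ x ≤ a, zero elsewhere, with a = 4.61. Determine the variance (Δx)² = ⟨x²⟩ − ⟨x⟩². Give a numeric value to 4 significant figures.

Compute ⟨x⟩ and ⟨x²⟩ separately, then (Δx)² = ⟨x²⟩ − ⟨x⟩².
On 0 ≤ x ≤ a (j ≠ l): ∫sin²(jπx/a) dx = a/2, ∫sin(jπx/a)·sin(lπx/a) dx = 0; diagonal moments ∫x·sin²(jπx/a) dx = a²/4, ∫x²·sin²(jπx/a) dx = a³·(1/6 − 1/(4j²π²)); cross terms ∫x·sin(jπx/a)·sin(lπx/a) dx = 0 for j + l even and −4jla²/(π²(j² − l²)²) for j + l odd, ∫x²·sin(jπx/a)·sin(lπx/a) dx = (−1)^(j+l)·4jla³/(π²(j² − l²)²); higher powers the same way via product-to-sum and parts.
Normalization: ∫|ψ|² dx = 17.383.
⟨x⟩ = 2.3050 and ⟨x²⟩ = 5.5473.
(Δx)² = 5.5473 − (2.3050)² = 0.23429.

0.2343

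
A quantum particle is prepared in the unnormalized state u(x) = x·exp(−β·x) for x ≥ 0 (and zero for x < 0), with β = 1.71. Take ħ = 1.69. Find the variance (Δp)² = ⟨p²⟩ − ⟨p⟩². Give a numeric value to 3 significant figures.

Compute ⟨p⟩ and ⟨p²⟩ separately; (Δp)² = ⟨p²⟩ − ⟨p⟩².
Differentiate x·exp(−β·x) with the product rule; every integrand then reduces to terms xʲ·e^(−2βx) on [0, ∞), with ∫₀^∞ xʲ·e^(−2βx) dx = j!/(2β)^(j+1).
Normalization: ∫|u|² dx = 0.049998.
⟨p⟩ = 0.0000 and ⟨p²⟩ = 8.3515.
(Δp)² = 8.3515 − (0.0000)² = 8.3515.

8.35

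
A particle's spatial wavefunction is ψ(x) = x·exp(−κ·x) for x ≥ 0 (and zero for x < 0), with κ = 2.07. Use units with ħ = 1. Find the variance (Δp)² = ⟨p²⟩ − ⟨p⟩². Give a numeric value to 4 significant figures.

4.285

Compute ⟨p⟩ and ⟨p²⟩ separately; (Δp)² = ⟨p²⟩ − ⟨p⟩².
Differentiate x·exp(−κ·x) with the product rule; every integrand then reduces to terms xʲ·e^(−2κx) on [0, ∞), with ∫₀^∞ xʲ·e^(−2κx) dx = j!/(2κ)^(j+1).
Normalization: ∫|ψ|² dx = 0.028186.
⟨p⟩ = 0.0000 and ⟨p²⟩ = 4.2849.
(Δp)² = 4.2849 − (0.0000)² = 4.2849.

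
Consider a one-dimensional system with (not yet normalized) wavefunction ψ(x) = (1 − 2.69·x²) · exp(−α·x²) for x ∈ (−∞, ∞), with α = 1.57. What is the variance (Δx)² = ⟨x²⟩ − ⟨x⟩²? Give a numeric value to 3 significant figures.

Compute ⟨x⟩ and ⟨x²⟩ separately, then (Δx)² = ⟨x²⟩ − ⟨x⟩².
Expand each integrand as polynomial × e^(−2αx²) and use ∫x^(2j)·e^(−2αx²) dx = (2j−1)!!/(4α)^j · √(π/(2α)), odd powers → 0; here √(π/(2α)) = 1.0003.
Normalization: ∫|ψ|² dx = 0.69392.
⟨x⟩ = 0.0000 and ⟨x²⟩ = 0.27133.
(Δx)² = 0.27133 − (0.0000)² = 0.27133.

0.271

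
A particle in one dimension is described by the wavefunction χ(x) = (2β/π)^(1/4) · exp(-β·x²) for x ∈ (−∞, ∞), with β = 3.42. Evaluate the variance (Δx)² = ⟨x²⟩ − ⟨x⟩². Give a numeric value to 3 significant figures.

0.0731

Compute ⟨x⟩ and ⟨x²⟩ separately, then (Δx)² = ⟨x²⟩ − ⟨x⟩².
Gaussian moments: ∫x^(2j)·e^(−2βx²) dx = (2j−1)!!/(4β)^j · √(π/(2β)), odd powers integrate to 0; here √(π/(2β)) = 0.67771.
⟨x⟩ = 0.0000 and ⟨x²⟩ = 0.073099.
(Δx)² = 0.073099 − (0.0000)² = 0.073099.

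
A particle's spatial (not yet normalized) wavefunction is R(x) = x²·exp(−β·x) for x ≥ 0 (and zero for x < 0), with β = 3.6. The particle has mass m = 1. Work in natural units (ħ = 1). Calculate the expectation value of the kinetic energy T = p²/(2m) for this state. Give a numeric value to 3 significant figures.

T = −(ħ²/2m) d²/dx², so ⟨T⟩ = −(ħ²/2m) ∫ R*·R'' dx / ∫|R|² dx; with m = 1.
Differentiate x²·exp(−β·x) with the product rule; every integrand then reduces to terms xʲ·e^(−2βx) on [0, ∞), with ∫₀^∞ xʲ·e^(−2βx) dx = j!/(2β)^(j+1).
State is unnormalized: ∫|R|² dx = 0.0012404, and ∫R*·(−ħ²/2m · R'') dx = 0.0026792, so ⟨T⟩ = 0.0026792 / 0.0012404.
⟨T⟩ = 2.1600.

2.16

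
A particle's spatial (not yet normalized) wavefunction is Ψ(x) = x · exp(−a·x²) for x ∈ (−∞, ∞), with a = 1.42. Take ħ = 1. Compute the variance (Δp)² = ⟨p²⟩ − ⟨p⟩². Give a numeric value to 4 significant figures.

4.260

Compute ⟨p⟩ and ⟨p²⟩ separately; (Δp)² = ⟨p²⟩ − ⟨p⟩².
Expand each integrand as polynomial × e^(−2ax²) and use ∫x^(2j)·e^(−2ax²) dx = (2j−1)!!/(4a)^j · √(π/(2a)), odd powers → 0; here √(π/(2a)) = 1.0518. Differentiate with the product rule, d/dx e^(−ax²) = −2ax·e^(−ax²).
Normalization: ∫|Ψ|² dx = 0.18517.
⟨p⟩ = 0.0000 and ⟨p²⟩ = 4.2600.
(Δp)² = 4.2600 − (0.0000)² = 4.2600.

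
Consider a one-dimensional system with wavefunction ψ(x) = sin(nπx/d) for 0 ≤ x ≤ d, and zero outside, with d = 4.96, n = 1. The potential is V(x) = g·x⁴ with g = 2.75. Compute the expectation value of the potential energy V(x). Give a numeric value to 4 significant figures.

⟨V⟩ = ∫ V(x)·|ψ|² dx / ∫|ψ|² dx.
With sin²θ = (1 − cos2θ)/2 on 0 ≤ x ≤ d: ∫sin²(nπx/d) dx = d/2, ∫x·sin²(nπx/d) dx = d²/4, ∫x²·sin²(nπx/d) dx = d³·(1/6 − 1/(4n²π²)); higher powers xᵏ the same way, integrating xᵏ·cos(2nπx/d) by parts.
State is unnormalized: ∫|ψ|² dx = 2.4800, and ∫ψ*·V(x)·ψ dx = 470.88, so ⟨V⟩ = 470.88 / 2.4800.
⟨V⟩ = 189.87.

189.9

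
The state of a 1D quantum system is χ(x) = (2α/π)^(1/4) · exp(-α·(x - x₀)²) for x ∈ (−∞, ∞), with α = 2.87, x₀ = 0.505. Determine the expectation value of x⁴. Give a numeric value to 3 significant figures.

⟨x⁴⟩ = ∫ x⁴·|χ|² dx (integrals over the domain).
Gaussian moments (u = x − x₀): ∫u^(2j)·e^(−2αu²) du = (2j−1)!!/(4α)^j · √(π/(2α)), odd powers integrate to 0; here √(π/(2α)) = 0.73981.
⟨x⁴⟩ = 0.22109.

0.221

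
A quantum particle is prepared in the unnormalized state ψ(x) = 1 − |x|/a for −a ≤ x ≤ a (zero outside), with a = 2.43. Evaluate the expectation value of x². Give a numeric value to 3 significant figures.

0.590

⟨x²⟩ = ∫ x²·|ψ|² dx / ∫|ψ|² dx (integrals over the domain).
ψ is even, so ∫ over [−a, a] = 2∫₀ᵃ with ψ = 1 − x/a there: ∫₀ᵃ (1 − x/a)² dx = a/3, ∫₀ᵃ x²(1 − x/a)² dx = a³/30, ∫₀ᵃ x⁴(1 − x/a)² dx = a⁵/105.
State is unnormalized: ∫|ψ|² dx = 1.6200, and ∫ψ*·x²·ψ dx = 0.95659, so ⟨x²⟩ = 0.95659 / 1.6200.
⟨x²⟩ = 0.59049.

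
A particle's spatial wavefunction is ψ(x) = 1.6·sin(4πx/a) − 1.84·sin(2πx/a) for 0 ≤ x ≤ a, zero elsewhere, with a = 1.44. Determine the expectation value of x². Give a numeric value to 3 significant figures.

⟨x²⟩ = ∫ x²·|ψ|² dx / ∫|ψ|² dx (integrals over the domain).
On 0 ≤ x ≤ a (j ≠ l): ∫sin²(jπx/a) dx = a/2, ∫sin(jπx/a)·sin(lπx/a) dx = 0; diagonal moments ∫x·sin²(jπx/a) dx = a²/4, ∫x²·sin²(jπx/a) dx = a³·(1/6 − 1/(4j²π²)); cross terms ∫x·sin(jπx/a)·sin(lπx/a) dx = 0 for j + l even and −4jla²/(π²(j² − l²)²) for j + l odd, ∫x²·sin(jπx/a)·sin(lπx/a) dx = (−1)^(j+l)·4jla³/(π²(j² − l²)²); higher powers the same way via product-to-sum and parts.
State is unnormalized: ∫|ψ|² dx = 4.2808, and ∫ψ*·x²·ψ dx = 2.4869, so ⟨x²⟩ = 2.4869 / 4.2808.
⟨x²⟩ = 0.58095.

0.581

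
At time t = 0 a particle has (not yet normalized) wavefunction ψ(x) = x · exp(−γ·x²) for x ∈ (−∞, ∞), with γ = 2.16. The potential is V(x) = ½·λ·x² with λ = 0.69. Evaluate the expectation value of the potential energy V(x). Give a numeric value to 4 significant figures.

⟨V⟩ = ∫ V(x)·|ψ|² dx / ∫|ψ|² dx.
Expand each integrand as polynomial × e^(−2γx²) and use ∫x^(2j)·e^(−2γx²) dx = (2j−1)!!/(4γ)^j · √(π/(2γ)), odd powers → 0; here √(π/(2γ)) = 0.85277.
State is unnormalized: ∫|ψ|² dx = 0.098700, and ∫ψ*·V(x)·ψ dx = 0.011823, so ⟨V⟩ = 0.011823 / 0.098700.
⟨V⟩ = 0.11979.

0.1198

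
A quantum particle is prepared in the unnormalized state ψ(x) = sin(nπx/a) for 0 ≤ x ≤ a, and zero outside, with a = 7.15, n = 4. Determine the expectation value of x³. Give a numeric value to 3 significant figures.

⟨x³⟩ = ∫ x³·|ψ|² dx / ∫|ψ|² dx (integrals over the domain).
With sin²θ = (1 − cos2θ)/2 on 0 ≤ x ≤ a: ∫sin²(nπx/a) dx = a/2, ∫x·sin²(nπx/a) dx = a²/4, ∫x²·sin²(nπx/a) dx = a³·(1/6 − 1/(4n²π²)); higher powers xᵏ the same way, integrating xᵏ·cos(2nπx/a) by parts.
State is unnormalized: ∫|ψ|² dx = 3.5750, and ∫ψ*·x³·ψ dx = 320.48, so ⟨x³⟩ = 320.48 / 3.5750.
⟨x³⟩ = 89.645.

89.6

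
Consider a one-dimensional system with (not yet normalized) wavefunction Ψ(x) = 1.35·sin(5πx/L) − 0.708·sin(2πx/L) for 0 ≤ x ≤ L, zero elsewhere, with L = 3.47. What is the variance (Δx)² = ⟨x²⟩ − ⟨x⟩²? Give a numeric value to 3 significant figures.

0.949

Compute ⟨x⟩ and ⟨x²⟩ separately, then (Δx)² = ⟨x²⟩ − ⟨x⟩².
On 0 ≤ x ≤ L (j ≠ l): ∫sin²(jπx/L) dx = L/2, ∫sin(jπx/L)·sin(lπx/L) dx = 0; diagonal moments ∫x·sin²(jπx/L) dx = L²/4, ∫x²·sin²(jπx/L) dx = L³·(1/6 − 1/(4j²π²)); cross terms ∫x·sin(jπx/L)·sin(lπx/L) dx = 0 for j + l even and −4jlL²/(π²(j² − l²)²) for j + l odd, ∫x²·sin(jπx/L)·sin(lπx/L) dx = (−1)^(j+l)·4jlL³/(π²(j² − l²)²); higher powers the same way via product-to-sum and parts.
Normalization: ∫|Ψ|² dx = 4.0317.
⟨x⟩ = 1.7875 and ⟨x²⟩ = 4.1437.
(Δx)² = 4.1437 − (1.7875)² = 0.94862.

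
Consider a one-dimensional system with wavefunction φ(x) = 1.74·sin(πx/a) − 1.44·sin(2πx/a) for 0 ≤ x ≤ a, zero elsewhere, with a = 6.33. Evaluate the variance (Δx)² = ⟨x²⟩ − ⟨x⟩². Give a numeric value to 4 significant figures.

0.6734

Compute ⟨x⟩ and ⟨x²⟩ separately, then (Δx)² = ⟨x²⟩ − ⟨x⟩².
On 0 ≤ x ≤ a (j ≠ l): ∫sin²(jπx/a) dx = a/2, ∫sin(jπx/a)·sin(lπx/a) dx = 0; diagonal moments ∫x·sin²(jπx/a) dx = a²/4, ∫x²·sin²(jπx/a) dx = a³·(1/6 − 1/(4j²π²)); cross terms ∫x·sin(jπx/a)·sin(lπx/a) dx = 0 for j + l even and −4jla²/(π²(j² − l²)²) for j + l odd, ∫x²·sin(jπx/a)·sin(lπx/a) dx = (−1)^(j+l)·4jla³/(π²(j² − l²)²); higher powers the same way via product-to-sum and parts.
Normalization: ∫|φ|² dx = 16.145.
⟨x⟩ = 4.2851 and ⟨x²⟩ = 19.035.
(Δx)² = 19.035 − (4.2851)² = 0.67343.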